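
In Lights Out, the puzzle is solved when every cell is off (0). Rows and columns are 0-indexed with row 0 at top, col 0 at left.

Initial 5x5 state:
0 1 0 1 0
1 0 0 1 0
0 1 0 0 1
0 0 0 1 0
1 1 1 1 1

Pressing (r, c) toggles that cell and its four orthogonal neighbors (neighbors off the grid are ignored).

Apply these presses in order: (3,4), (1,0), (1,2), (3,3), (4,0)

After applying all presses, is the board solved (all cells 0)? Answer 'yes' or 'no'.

Answer: no

Derivation:
After press 1 at (3,4):
0 1 0 1 0
1 0 0 1 0
0 1 0 0 0
0 0 0 0 1
1 1 1 1 0

After press 2 at (1,0):
1 1 0 1 0
0 1 0 1 0
1 1 0 0 0
0 0 0 0 1
1 1 1 1 0

After press 3 at (1,2):
1 1 1 1 0
0 0 1 0 0
1 1 1 0 0
0 0 0 0 1
1 1 1 1 0

After press 4 at (3,3):
1 1 1 1 0
0 0 1 0 0
1 1 1 1 0
0 0 1 1 0
1 1 1 0 0

After press 5 at (4,0):
1 1 1 1 0
0 0 1 0 0
1 1 1 1 0
1 0 1 1 0
0 0 1 0 0

Lights still on: 13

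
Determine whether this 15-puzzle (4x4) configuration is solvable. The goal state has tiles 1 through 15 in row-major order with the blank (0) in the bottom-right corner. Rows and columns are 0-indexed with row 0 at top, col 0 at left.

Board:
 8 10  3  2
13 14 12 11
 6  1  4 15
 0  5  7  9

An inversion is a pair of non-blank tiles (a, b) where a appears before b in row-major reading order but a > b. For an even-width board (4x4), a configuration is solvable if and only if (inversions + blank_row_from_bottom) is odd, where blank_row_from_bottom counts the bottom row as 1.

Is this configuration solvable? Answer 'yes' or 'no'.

Answer: no

Derivation:
Inversions: 53
Blank is in row 3 (0-indexed from top), which is row 1 counting from the bottom (bottom = 1).
53 + 1 = 54, which is even, so the puzzle is not solvable.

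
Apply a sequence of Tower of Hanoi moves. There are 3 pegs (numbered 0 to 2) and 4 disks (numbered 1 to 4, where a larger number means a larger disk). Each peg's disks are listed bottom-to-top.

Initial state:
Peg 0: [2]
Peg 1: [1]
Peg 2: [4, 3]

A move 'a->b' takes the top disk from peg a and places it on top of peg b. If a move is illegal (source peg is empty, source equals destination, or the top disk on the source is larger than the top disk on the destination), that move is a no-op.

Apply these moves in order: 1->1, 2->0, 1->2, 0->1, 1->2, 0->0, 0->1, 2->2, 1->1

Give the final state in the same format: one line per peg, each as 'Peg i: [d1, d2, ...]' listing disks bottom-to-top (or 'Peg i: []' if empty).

Answer: Peg 0: []
Peg 1: [2]
Peg 2: [4, 3, 1]

Derivation:
After move 1 (1->1):
Peg 0: [2]
Peg 1: [1]
Peg 2: [4, 3]

After move 2 (2->0):
Peg 0: [2]
Peg 1: [1]
Peg 2: [4, 3]

After move 3 (1->2):
Peg 0: [2]
Peg 1: []
Peg 2: [4, 3, 1]

After move 4 (0->1):
Peg 0: []
Peg 1: [2]
Peg 2: [4, 3, 1]

After move 5 (1->2):
Peg 0: []
Peg 1: [2]
Peg 2: [4, 3, 1]

After move 6 (0->0):
Peg 0: []
Peg 1: [2]
Peg 2: [4, 3, 1]

After move 7 (0->1):
Peg 0: []
Peg 1: [2]
Peg 2: [4, 3, 1]

After move 8 (2->2):
Peg 0: []
Peg 1: [2]
Peg 2: [4, 3, 1]

After move 9 (1->1):
Peg 0: []
Peg 1: [2]
Peg 2: [4, 3, 1]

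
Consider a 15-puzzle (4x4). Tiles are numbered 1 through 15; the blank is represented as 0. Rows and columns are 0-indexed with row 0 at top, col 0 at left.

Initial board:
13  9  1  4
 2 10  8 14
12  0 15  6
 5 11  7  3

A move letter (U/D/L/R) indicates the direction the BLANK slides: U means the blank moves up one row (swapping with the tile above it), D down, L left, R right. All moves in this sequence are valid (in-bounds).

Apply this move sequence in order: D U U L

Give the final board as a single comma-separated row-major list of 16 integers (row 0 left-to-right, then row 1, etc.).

After move 1 (D):
13  9  1  4
 2 10  8 14
12 11 15  6
 5  0  7  3

After move 2 (U):
13  9  1  4
 2 10  8 14
12  0 15  6
 5 11  7  3

After move 3 (U):
13  9  1  4
 2  0  8 14
12 10 15  6
 5 11  7  3

After move 4 (L):
13  9  1  4
 0  2  8 14
12 10 15  6
 5 11  7  3

Answer: 13, 9, 1, 4, 0, 2, 8, 14, 12, 10, 15, 6, 5, 11, 7, 3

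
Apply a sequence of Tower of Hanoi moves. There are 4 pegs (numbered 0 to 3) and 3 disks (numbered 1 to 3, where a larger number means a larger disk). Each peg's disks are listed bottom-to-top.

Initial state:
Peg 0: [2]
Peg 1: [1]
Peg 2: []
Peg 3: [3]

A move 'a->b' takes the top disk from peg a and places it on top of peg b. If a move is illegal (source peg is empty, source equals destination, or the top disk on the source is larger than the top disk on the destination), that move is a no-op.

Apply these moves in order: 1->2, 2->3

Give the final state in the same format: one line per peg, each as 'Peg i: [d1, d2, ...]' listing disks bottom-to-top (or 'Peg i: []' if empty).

Answer: Peg 0: [2]
Peg 1: []
Peg 2: []
Peg 3: [3, 1]

Derivation:
After move 1 (1->2):
Peg 0: [2]
Peg 1: []
Peg 2: [1]
Peg 3: [3]

After move 2 (2->3):
Peg 0: [2]
Peg 1: []
Peg 2: []
Peg 3: [3, 1]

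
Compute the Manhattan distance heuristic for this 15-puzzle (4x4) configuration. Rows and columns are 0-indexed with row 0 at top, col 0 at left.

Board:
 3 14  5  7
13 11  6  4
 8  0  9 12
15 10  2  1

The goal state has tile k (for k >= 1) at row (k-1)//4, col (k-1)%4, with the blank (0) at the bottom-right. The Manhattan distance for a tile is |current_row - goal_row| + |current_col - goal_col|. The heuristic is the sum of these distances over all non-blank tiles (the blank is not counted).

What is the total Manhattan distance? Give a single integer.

Tile 3: at (0,0), goal (0,2), distance |0-0|+|0-2| = 2
Tile 14: at (0,1), goal (3,1), distance |0-3|+|1-1| = 3
Tile 5: at (0,2), goal (1,0), distance |0-1|+|2-0| = 3
Tile 7: at (0,3), goal (1,2), distance |0-1|+|3-2| = 2
Tile 13: at (1,0), goal (3,0), distance |1-3|+|0-0| = 2
Tile 11: at (1,1), goal (2,2), distance |1-2|+|1-2| = 2
Tile 6: at (1,2), goal (1,1), distance |1-1|+|2-1| = 1
Tile 4: at (1,3), goal (0,3), distance |1-0|+|3-3| = 1
Tile 8: at (2,0), goal (1,3), distance |2-1|+|0-3| = 4
Tile 9: at (2,2), goal (2,0), distance |2-2|+|2-0| = 2
Tile 12: at (2,3), goal (2,3), distance |2-2|+|3-3| = 0
Tile 15: at (3,0), goal (3,2), distance |3-3|+|0-2| = 2
Tile 10: at (3,1), goal (2,1), distance |3-2|+|1-1| = 1
Tile 2: at (3,2), goal (0,1), distance |3-0|+|2-1| = 4
Tile 1: at (3,3), goal (0,0), distance |3-0|+|3-0| = 6
Sum: 2 + 3 + 3 + 2 + 2 + 2 + 1 + 1 + 4 + 2 + 0 + 2 + 1 + 4 + 6 = 35

Answer: 35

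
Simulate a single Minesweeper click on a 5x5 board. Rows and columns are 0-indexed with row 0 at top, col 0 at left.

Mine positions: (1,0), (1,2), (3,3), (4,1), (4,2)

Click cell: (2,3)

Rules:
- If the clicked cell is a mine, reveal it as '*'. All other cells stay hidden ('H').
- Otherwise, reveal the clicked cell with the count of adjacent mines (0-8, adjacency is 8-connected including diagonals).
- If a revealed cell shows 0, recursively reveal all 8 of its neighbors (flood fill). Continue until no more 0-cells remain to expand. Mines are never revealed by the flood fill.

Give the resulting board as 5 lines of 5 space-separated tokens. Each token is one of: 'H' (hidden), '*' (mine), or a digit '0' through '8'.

H H H H H
H H H H H
H H H 2 H
H H H H H
H H H H H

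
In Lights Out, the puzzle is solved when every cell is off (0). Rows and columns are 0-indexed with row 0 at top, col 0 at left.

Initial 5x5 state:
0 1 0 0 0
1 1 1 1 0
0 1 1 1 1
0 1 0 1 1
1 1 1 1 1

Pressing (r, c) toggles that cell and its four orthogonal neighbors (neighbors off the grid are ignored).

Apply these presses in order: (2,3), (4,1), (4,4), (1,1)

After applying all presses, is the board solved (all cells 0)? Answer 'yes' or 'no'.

Answer: yes

Derivation:
After press 1 at (2,3):
0 1 0 0 0
1 1 1 0 0
0 1 0 0 0
0 1 0 0 1
1 1 1 1 1

After press 2 at (4,1):
0 1 0 0 0
1 1 1 0 0
0 1 0 0 0
0 0 0 0 1
0 0 0 1 1

After press 3 at (4,4):
0 1 0 0 0
1 1 1 0 0
0 1 0 0 0
0 0 0 0 0
0 0 0 0 0

After press 4 at (1,1):
0 0 0 0 0
0 0 0 0 0
0 0 0 0 0
0 0 0 0 0
0 0 0 0 0

Lights still on: 0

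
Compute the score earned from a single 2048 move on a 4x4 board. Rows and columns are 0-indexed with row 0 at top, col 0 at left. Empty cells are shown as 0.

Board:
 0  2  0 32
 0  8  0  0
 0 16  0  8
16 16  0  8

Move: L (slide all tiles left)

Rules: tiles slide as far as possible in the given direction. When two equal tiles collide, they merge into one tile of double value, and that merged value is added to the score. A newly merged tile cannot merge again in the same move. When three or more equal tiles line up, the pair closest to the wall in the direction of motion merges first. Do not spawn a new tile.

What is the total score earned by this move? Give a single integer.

Slide left:
row 0: [0, 2, 0, 32] -> [2, 32, 0, 0]  score +0 (running 0)
row 1: [0, 8, 0, 0] -> [8, 0, 0, 0]  score +0 (running 0)
row 2: [0, 16, 0, 8] -> [16, 8, 0, 0]  score +0 (running 0)
row 3: [16, 16, 0, 8] -> [32, 8, 0, 0]  score +32 (running 32)
Board after move:
 2 32  0  0
 8  0  0  0
16  8  0  0
32  8  0  0

Answer: 32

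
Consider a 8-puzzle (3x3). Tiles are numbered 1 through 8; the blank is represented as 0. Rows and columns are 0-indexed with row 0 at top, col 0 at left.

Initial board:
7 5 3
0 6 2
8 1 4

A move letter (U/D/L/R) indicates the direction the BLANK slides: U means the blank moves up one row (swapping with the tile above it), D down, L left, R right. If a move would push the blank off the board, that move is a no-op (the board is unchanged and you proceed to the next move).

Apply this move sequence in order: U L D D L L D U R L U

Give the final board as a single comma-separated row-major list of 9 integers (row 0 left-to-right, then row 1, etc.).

Answer: 0, 5, 3, 7, 6, 2, 8, 1, 4

Derivation:
After move 1 (U):
0 5 3
7 6 2
8 1 4

After move 2 (L):
0 5 3
7 6 2
8 1 4

After move 3 (D):
7 5 3
0 6 2
8 1 4

After move 4 (D):
7 5 3
8 6 2
0 1 4

After move 5 (L):
7 5 3
8 6 2
0 1 4

After move 6 (L):
7 5 3
8 6 2
0 1 4

After move 7 (D):
7 5 3
8 6 2
0 1 4

After move 8 (U):
7 5 3
0 6 2
8 1 4

After move 9 (R):
7 5 3
6 0 2
8 1 4

After move 10 (L):
7 5 3
0 6 2
8 1 4

After move 11 (U):
0 5 3
7 6 2
8 1 4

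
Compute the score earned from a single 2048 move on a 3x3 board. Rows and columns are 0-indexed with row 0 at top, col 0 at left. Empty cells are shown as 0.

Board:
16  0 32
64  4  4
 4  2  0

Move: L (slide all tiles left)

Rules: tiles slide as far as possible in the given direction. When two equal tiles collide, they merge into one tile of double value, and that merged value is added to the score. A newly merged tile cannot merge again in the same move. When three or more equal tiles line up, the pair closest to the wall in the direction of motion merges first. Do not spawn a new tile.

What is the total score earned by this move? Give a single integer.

Answer: 8

Derivation:
Slide left:
row 0: [16, 0, 32] -> [16, 32, 0]  score +0 (running 0)
row 1: [64, 4, 4] -> [64, 8, 0]  score +8 (running 8)
row 2: [4, 2, 0] -> [4, 2, 0]  score +0 (running 8)
Board after move:
16 32  0
64  8  0
 4  2  0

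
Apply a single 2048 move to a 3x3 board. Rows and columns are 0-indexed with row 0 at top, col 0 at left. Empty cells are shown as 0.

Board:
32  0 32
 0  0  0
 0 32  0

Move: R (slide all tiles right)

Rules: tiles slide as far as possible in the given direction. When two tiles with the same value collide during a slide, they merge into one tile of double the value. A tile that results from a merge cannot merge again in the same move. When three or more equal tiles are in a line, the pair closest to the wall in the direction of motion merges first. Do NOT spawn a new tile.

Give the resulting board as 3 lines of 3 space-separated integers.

Answer:  0  0 64
 0  0  0
 0  0 32

Derivation:
Slide right:
row 0: [32, 0, 32] -> [0, 0, 64]
row 1: [0, 0, 0] -> [0, 0, 0]
row 2: [0, 32, 0] -> [0, 0, 32]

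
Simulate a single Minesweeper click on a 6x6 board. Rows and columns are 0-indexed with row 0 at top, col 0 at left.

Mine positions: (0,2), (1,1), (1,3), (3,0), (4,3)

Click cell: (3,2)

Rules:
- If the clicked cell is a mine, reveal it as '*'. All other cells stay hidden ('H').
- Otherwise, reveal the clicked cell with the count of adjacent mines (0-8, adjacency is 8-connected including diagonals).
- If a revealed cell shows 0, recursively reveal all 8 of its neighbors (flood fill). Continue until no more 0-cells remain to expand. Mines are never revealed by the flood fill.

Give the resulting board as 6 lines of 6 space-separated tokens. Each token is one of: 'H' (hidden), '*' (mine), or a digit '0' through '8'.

H H H H H H
H H H H H H
H H H H H H
H H 1 H H H
H H H H H H
H H H H H H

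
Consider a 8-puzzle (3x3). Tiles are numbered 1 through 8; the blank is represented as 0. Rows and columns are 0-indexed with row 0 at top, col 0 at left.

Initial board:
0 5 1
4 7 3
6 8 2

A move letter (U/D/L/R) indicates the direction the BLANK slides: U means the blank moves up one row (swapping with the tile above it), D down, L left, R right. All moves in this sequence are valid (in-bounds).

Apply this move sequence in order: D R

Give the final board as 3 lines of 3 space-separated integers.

Answer: 4 5 1
7 0 3
6 8 2

Derivation:
After move 1 (D):
4 5 1
0 7 3
6 8 2

After move 2 (R):
4 5 1
7 0 3
6 8 2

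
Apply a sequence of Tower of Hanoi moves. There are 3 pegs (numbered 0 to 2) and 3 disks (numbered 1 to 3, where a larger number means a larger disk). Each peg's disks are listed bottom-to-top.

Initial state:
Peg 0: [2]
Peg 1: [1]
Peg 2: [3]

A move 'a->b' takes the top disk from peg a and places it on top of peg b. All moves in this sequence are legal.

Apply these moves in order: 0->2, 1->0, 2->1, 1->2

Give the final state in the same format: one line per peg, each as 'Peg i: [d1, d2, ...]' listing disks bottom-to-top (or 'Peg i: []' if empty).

After move 1 (0->2):
Peg 0: []
Peg 1: [1]
Peg 2: [3, 2]

After move 2 (1->0):
Peg 0: [1]
Peg 1: []
Peg 2: [3, 2]

After move 3 (2->1):
Peg 0: [1]
Peg 1: [2]
Peg 2: [3]

After move 4 (1->2):
Peg 0: [1]
Peg 1: []
Peg 2: [3, 2]

Answer: Peg 0: [1]
Peg 1: []
Peg 2: [3, 2]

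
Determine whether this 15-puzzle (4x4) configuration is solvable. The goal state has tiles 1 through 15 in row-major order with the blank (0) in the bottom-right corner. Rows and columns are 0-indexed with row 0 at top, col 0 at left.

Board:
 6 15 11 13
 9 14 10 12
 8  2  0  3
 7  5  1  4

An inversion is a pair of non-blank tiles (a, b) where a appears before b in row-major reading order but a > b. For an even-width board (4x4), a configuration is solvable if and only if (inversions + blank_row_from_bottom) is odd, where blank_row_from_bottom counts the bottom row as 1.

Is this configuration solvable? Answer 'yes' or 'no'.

Answer: no

Derivation:
Inversions: 80
Blank is in row 2 (0-indexed from top), which is row 2 counting from the bottom (bottom = 1).
80 + 2 = 82, which is even, so the puzzle is not solvable.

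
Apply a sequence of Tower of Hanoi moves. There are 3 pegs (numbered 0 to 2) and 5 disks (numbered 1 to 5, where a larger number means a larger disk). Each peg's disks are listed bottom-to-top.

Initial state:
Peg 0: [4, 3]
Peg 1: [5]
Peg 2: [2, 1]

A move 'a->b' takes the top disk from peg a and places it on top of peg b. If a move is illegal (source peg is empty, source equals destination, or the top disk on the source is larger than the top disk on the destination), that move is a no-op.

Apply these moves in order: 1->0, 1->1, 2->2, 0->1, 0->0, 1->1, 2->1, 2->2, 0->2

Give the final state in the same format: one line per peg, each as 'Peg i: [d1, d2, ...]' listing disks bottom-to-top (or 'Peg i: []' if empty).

Answer: Peg 0: [4]
Peg 1: [5, 3, 1]
Peg 2: [2]

Derivation:
After move 1 (1->0):
Peg 0: [4, 3]
Peg 1: [5]
Peg 2: [2, 1]

After move 2 (1->1):
Peg 0: [4, 3]
Peg 1: [5]
Peg 2: [2, 1]

After move 3 (2->2):
Peg 0: [4, 3]
Peg 1: [5]
Peg 2: [2, 1]

After move 4 (0->1):
Peg 0: [4]
Peg 1: [5, 3]
Peg 2: [2, 1]

After move 5 (0->0):
Peg 0: [4]
Peg 1: [5, 3]
Peg 2: [2, 1]

After move 6 (1->1):
Peg 0: [4]
Peg 1: [5, 3]
Peg 2: [2, 1]

After move 7 (2->1):
Peg 0: [4]
Peg 1: [5, 3, 1]
Peg 2: [2]

After move 8 (2->2):
Peg 0: [4]
Peg 1: [5, 3, 1]
Peg 2: [2]

After move 9 (0->2):
Peg 0: [4]
Peg 1: [5, 3, 1]
Peg 2: [2]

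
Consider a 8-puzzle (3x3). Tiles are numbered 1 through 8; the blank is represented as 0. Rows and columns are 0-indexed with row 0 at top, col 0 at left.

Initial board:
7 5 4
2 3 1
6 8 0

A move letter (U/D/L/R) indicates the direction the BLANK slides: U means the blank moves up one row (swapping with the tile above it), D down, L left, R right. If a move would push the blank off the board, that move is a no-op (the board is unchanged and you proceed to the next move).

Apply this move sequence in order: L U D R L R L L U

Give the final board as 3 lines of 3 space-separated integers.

After move 1 (L):
7 5 4
2 3 1
6 0 8

After move 2 (U):
7 5 4
2 0 1
6 3 8

After move 3 (D):
7 5 4
2 3 1
6 0 8

After move 4 (R):
7 5 4
2 3 1
6 8 0

After move 5 (L):
7 5 4
2 3 1
6 0 8

After move 6 (R):
7 5 4
2 3 1
6 8 0

After move 7 (L):
7 5 4
2 3 1
6 0 8

After move 8 (L):
7 5 4
2 3 1
0 6 8

After move 9 (U):
7 5 4
0 3 1
2 6 8

Answer: 7 5 4
0 3 1
2 6 8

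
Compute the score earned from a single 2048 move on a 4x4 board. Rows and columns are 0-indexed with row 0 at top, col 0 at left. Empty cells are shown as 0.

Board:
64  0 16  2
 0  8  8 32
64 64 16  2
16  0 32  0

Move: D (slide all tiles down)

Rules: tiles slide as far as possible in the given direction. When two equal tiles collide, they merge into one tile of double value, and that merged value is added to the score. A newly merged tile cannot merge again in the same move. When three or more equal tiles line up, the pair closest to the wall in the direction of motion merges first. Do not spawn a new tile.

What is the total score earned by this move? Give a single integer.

Slide down:
col 0: [64, 0, 64, 16] -> [0, 0, 128, 16]  score +128 (running 128)
col 1: [0, 8, 64, 0] -> [0, 0, 8, 64]  score +0 (running 128)
col 2: [16, 8, 16, 32] -> [16, 8, 16, 32]  score +0 (running 128)
col 3: [2, 32, 2, 0] -> [0, 2, 32, 2]  score +0 (running 128)
Board after move:
  0   0  16   0
  0   0   8   2
128   8  16  32
 16  64  32   2

Answer: 128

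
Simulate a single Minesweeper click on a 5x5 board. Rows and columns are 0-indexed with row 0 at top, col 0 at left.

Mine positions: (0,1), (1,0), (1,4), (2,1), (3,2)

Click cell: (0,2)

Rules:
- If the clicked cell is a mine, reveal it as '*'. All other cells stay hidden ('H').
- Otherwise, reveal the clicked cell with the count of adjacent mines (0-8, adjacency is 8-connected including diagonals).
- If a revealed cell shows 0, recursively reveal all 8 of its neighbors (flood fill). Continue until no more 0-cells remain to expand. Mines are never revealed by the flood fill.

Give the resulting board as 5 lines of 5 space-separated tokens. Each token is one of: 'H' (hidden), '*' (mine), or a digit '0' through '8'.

H H 1 H H
H H H H H
H H H H H
H H H H H
H H H H H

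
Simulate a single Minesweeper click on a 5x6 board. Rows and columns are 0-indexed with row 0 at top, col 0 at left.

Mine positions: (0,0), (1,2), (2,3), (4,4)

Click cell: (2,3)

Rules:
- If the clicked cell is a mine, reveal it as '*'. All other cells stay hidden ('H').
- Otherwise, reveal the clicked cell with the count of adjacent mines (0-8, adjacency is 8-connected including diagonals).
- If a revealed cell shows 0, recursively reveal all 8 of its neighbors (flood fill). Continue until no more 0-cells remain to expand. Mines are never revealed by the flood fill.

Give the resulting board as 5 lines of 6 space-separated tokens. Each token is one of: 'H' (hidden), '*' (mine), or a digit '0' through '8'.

H H H H H H
H H H H H H
H H H * H H
H H H H H H
H H H H H H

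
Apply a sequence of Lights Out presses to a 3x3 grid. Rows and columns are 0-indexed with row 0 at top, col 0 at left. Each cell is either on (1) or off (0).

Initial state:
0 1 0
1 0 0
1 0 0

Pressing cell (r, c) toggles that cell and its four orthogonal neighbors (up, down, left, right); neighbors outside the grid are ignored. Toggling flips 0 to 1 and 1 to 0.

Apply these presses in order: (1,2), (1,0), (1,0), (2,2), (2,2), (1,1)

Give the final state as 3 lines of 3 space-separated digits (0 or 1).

Answer: 0 0 1
0 0 0
1 1 1

Derivation:
After press 1 at (1,2):
0 1 1
1 1 1
1 0 1

After press 2 at (1,0):
1 1 1
0 0 1
0 0 1

After press 3 at (1,0):
0 1 1
1 1 1
1 0 1

After press 4 at (2,2):
0 1 1
1 1 0
1 1 0

After press 5 at (2,2):
0 1 1
1 1 1
1 0 1

After press 6 at (1,1):
0 0 1
0 0 0
1 1 1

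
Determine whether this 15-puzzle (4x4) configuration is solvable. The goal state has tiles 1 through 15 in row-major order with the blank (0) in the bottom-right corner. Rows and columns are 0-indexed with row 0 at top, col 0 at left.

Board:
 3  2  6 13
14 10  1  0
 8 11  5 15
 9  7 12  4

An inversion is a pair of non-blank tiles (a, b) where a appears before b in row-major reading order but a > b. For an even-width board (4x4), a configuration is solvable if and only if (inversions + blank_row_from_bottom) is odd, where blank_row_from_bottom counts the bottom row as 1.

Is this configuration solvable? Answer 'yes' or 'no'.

Answer: yes

Derivation:
Inversions: 46
Blank is in row 1 (0-indexed from top), which is row 3 counting from the bottom (bottom = 1).
46 + 3 = 49, which is odd, so the puzzle is solvable.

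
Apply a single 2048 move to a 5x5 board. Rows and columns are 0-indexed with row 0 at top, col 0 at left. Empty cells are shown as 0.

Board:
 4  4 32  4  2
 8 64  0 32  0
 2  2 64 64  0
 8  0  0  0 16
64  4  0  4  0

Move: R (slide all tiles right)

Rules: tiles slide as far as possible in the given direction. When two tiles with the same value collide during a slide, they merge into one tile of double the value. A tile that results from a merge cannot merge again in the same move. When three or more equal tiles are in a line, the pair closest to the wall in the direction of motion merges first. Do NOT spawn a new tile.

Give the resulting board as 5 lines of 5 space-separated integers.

Answer:   0   8  32   4   2
  0   0   8  64  32
  0   0   0   4 128
  0   0   0   8  16
  0   0   0  64   8

Derivation:
Slide right:
row 0: [4, 4, 32, 4, 2] -> [0, 8, 32, 4, 2]
row 1: [8, 64, 0, 32, 0] -> [0, 0, 8, 64, 32]
row 2: [2, 2, 64, 64, 0] -> [0, 0, 0, 4, 128]
row 3: [8, 0, 0, 0, 16] -> [0, 0, 0, 8, 16]
row 4: [64, 4, 0, 4, 0] -> [0, 0, 0, 64, 8]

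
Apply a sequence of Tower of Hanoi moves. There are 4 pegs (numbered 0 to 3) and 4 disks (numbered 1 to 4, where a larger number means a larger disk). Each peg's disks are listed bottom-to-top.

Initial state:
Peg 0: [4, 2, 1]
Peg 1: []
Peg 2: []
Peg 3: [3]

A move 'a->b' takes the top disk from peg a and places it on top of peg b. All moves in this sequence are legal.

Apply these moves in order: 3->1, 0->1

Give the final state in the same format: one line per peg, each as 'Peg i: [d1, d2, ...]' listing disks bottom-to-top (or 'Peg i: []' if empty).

Answer: Peg 0: [4, 2]
Peg 1: [3, 1]
Peg 2: []
Peg 3: []

Derivation:
After move 1 (3->1):
Peg 0: [4, 2, 1]
Peg 1: [3]
Peg 2: []
Peg 3: []

After move 2 (0->1):
Peg 0: [4, 2]
Peg 1: [3, 1]
Peg 2: []
Peg 3: []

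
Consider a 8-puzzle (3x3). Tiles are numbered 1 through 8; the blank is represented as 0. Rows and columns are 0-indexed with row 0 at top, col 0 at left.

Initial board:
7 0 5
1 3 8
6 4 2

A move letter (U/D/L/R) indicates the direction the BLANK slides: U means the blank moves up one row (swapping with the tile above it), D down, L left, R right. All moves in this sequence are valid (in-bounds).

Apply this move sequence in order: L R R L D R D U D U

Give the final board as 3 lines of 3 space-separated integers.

Answer: 7 3 5
1 8 0
6 4 2

Derivation:
After move 1 (L):
0 7 5
1 3 8
6 4 2

After move 2 (R):
7 0 5
1 3 8
6 4 2

After move 3 (R):
7 5 0
1 3 8
6 4 2

After move 4 (L):
7 0 5
1 3 8
6 4 2

After move 5 (D):
7 3 5
1 0 8
6 4 2

After move 6 (R):
7 3 5
1 8 0
6 4 2

After move 7 (D):
7 3 5
1 8 2
6 4 0

After move 8 (U):
7 3 5
1 8 0
6 4 2

After move 9 (D):
7 3 5
1 8 2
6 4 0

After move 10 (U):
7 3 5
1 8 0
6 4 2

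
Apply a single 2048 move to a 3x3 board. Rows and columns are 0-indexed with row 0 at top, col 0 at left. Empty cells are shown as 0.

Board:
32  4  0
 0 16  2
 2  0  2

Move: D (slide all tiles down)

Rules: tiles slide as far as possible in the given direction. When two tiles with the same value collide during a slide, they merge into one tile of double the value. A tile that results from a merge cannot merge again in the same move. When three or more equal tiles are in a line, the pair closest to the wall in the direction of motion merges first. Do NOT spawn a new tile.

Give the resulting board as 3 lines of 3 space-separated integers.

Slide down:
col 0: [32, 0, 2] -> [0, 32, 2]
col 1: [4, 16, 0] -> [0, 4, 16]
col 2: [0, 2, 2] -> [0, 0, 4]

Answer:  0  0  0
32  4  0
 2 16  4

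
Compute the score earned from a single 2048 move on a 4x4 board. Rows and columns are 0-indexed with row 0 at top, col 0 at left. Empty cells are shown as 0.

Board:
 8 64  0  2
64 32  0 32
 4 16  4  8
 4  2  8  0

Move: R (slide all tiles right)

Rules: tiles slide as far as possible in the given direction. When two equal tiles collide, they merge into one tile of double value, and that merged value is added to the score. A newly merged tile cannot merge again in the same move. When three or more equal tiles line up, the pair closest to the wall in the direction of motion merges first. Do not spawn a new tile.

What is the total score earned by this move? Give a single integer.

Answer: 64

Derivation:
Slide right:
row 0: [8, 64, 0, 2] -> [0, 8, 64, 2]  score +0 (running 0)
row 1: [64, 32, 0, 32] -> [0, 0, 64, 64]  score +64 (running 64)
row 2: [4, 16, 4, 8] -> [4, 16, 4, 8]  score +0 (running 64)
row 3: [4, 2, 8, 0] -> [0, 4, 2, 8]  score +0 (running 64)
Board after move:
 0  8 64  2
 0  0 64 64
 4 16  4  8
 0  4  2  8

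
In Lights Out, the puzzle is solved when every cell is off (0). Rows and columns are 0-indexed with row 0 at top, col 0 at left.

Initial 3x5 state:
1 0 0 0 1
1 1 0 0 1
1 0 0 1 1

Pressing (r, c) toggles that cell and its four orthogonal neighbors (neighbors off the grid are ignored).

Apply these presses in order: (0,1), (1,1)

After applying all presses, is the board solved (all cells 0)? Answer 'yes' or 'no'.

After press 1 at (0,1):
0 1 1 0 1
1 0 0 0 1
1 0 0 1 1

After press 2 at (1,1):
0 0 1 0 1
0 1 1 0 1
1 1 0 1 1

Lights still on: 9

Answer: no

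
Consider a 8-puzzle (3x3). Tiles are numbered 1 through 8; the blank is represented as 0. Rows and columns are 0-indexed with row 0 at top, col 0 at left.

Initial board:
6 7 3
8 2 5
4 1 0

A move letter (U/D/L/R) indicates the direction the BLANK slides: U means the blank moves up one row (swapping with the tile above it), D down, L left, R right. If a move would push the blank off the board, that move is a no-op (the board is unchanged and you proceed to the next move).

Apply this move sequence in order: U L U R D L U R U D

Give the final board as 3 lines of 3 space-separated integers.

Answer: 6 2 7
8 3 0
4 1 5

Derivation:
After move 1 (U):
6 7 3
8 2 0
4 1 5

After move 2 (L):
6 7 3
8 0 2
4 1 5

After move 3 (U):
6 0 3
8 7 2
4 1 5

After move 4 (R):
6 3 0
8 7 2
4 1 5

After move 5 (D):
6 3 2
8 7 0
4 1 5

After move 6 (L):
6 3 2
8 0 7
4 1 5

After move 7 (U):
6 0 2
8 3 7
4 1 5

After move 8 (R):
6 2 0
8 3 7
4 1 5

After move 9 (U):
6 2 0
8 3 7
4 1 5

After move 10 (D):
6 2 7
8 3 0
4 1 5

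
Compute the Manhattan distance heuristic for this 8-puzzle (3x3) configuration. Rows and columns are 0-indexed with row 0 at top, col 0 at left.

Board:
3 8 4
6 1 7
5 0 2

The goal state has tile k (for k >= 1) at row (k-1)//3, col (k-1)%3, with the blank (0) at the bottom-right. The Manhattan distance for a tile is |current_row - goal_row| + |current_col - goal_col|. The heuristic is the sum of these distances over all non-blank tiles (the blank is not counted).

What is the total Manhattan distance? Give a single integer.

Answer: 19

Derivation:
Tile 3: (0,0)->(0,2) = 2
Tile 8: (0,1)->(2,1) = 2
Tile 4: (0,2)->(1,0) = 3
Tile 6: (1,0)->(1,2) = 2
Tile 1: (1,1)->(0,0) = 2
Tile 7: (1,2)->(2,0) = 3
Tile 5: (2,0)->(1,1) = 2
Tile 2: (2,2)->(0,1) = 3
Sum: 2 + 2 + 3 + 2 + 2 + 3 + 2 + 3 = 19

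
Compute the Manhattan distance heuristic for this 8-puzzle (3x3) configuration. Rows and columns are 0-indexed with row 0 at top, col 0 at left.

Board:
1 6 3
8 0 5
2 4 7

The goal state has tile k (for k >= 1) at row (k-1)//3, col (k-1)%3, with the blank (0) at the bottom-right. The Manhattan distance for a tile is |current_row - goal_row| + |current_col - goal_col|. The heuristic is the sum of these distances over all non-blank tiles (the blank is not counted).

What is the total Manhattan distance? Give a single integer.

Tile 1: (0,0)->(0,0) = 0
Tile 6: (0,1)->(1,2) = 2
Tile 3: (0,2)->(0,2) = 0
Tile 8: (1,0)->(2,1) = 2
Tile 5: (1,2)->(1,1) = 1
Tile 2: (2,0)->(0,1) = 3
Tile 4: (2,1)->(1,0) = 2
Tile 7: (2,2)->(2,0) = 2
Sum: 0 + 2 + 0 + 2 + 1 + 3 + 2 + 2 = 12

Answer: 12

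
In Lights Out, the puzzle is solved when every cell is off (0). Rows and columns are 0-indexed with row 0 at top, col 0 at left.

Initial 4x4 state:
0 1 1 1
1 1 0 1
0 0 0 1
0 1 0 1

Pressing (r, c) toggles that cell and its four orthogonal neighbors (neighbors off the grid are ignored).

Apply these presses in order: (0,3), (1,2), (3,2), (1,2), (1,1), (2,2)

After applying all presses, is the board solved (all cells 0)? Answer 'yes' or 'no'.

After press 1 at (0,3):
0 1 0 0
1 1 0 0
0 0 0 1
0 1 0 1

After press 2 at (1,2):
0 1 1 0
1 0 1 1
0 0 1 1
0 1 0 1

After press 3 at (3,2):
0 1 1 0
1 0 1 1
0 0 0 1
0 0 1 0

After press 4 at (1,2):
0 1 0 0
1 1 0 0
0 0 1 1
0 0 1 0

After press 5 at (1,1):
0 0 0 0
0 0 1 0
0 1 1 1
0 0 1 0

After press 6 at (2,2):
0 0 0 0
0 0 0 0
0 0 0 0
0 0 0 0

Lights still on: 0

Answer: yes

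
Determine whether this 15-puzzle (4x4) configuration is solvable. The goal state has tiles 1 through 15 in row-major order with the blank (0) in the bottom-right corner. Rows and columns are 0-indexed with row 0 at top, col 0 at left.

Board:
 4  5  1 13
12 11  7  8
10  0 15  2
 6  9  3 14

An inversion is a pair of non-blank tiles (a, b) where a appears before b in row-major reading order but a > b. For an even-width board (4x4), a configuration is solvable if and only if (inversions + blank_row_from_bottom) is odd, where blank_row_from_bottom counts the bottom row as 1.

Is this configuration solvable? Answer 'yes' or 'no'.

Answer: yes

Derivation:
Inversions: 47
Blank is in row 2 (0-indexed from top), which is row 2 counting from the bottom (bottom = 1).
47 + 2 = 49, which is odd, so the puzzle is solvable.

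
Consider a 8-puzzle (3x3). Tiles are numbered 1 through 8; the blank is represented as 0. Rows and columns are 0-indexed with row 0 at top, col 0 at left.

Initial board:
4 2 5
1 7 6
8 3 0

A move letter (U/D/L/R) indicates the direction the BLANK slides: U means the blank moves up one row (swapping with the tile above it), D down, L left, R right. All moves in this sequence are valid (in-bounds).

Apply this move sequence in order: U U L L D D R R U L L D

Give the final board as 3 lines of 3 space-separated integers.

After move 1 (U):
4 2 5
1 7 0
8 3 6

After move 2 (U):
4 2 0
1 7 5
8 3 6

After move 3 (L):
4 0 2
1 7 5
8 3 6

After move 4 (L):
0 4 2
1 7 5
8 3 6

After move 5 (D):
1 4 2
0 7 5
8 3 6

After move 6 (D):
1 4 2
8 7 5
0 3 6

After move 7 (R):
1 4 2
8 7 5
3 0 6

After move 8 (R):
1 4 2
8 7 5
3 6 0

After move 9 (U):
1 4 2
8 7 0
3 6 5

After move 10 (L):
1 4 2
8 0 7
3 6 5

After move 11 (L):
1 4 2
0 8 7
3 6 5

After move 12 (D):
1 4 2
3 8 7
0 6 5

Answer: 1 4 2
3 8 7
0 6 5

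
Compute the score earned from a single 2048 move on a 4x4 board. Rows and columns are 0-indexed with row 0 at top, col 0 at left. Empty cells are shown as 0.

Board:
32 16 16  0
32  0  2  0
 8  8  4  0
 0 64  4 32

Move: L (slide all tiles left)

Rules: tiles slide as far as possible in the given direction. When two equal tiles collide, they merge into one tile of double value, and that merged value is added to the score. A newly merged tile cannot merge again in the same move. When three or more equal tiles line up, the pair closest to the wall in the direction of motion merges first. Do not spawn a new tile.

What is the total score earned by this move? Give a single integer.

Slide left:
row 0: [32, 16, 16, 0] -> [32, 32, 0, 0]  score +32 (running 32)
row 1: [32, 0, 2, 0] -> [32, 2, 0, 0]  score +0 (running 32)
row 2: [8, 8, 4, 0] -> [16, 4, 0, 0]  score +16 (running 48)
row 3: [0, 64, 4, 32] -> [64, 4, 32, 0]  score +0 (running 48)
Board after move:
32 32  0  0
32  2  0  0
16  4  0  0
64  4 32  0

Answer: 48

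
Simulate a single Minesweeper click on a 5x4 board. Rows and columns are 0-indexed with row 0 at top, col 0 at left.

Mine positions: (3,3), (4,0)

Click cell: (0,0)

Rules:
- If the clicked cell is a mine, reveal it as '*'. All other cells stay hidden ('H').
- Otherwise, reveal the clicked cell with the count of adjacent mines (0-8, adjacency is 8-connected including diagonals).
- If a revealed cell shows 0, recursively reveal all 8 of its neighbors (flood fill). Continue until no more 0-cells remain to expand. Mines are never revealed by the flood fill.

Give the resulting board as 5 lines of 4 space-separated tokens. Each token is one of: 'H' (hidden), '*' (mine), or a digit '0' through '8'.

0 0 0 0
0 0 0 0
0 0 1 1
1 1 1 H
H H H H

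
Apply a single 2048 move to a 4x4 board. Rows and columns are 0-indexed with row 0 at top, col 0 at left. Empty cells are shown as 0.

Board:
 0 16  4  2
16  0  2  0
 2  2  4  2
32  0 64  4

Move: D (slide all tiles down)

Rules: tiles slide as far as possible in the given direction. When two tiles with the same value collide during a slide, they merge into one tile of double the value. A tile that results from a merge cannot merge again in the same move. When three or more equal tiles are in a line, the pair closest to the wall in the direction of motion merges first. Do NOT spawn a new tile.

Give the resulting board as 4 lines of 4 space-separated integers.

Answer:  0  0  4  0
16  0  2  0
 2 16  4  4
32  2 64  4

Derivation:
Slide down:
col 0: [0, 16, 2, 32] -> [0, 16, 2, 32]
col 1: [16, 0, 2, 0] -> [0, 0, 16, 2]
col 2: [4, 2, 4, 64] -> [4, 2, 4, 64]
col 3: [2, 0, 2, 4] -> [0, 0, 4, 4]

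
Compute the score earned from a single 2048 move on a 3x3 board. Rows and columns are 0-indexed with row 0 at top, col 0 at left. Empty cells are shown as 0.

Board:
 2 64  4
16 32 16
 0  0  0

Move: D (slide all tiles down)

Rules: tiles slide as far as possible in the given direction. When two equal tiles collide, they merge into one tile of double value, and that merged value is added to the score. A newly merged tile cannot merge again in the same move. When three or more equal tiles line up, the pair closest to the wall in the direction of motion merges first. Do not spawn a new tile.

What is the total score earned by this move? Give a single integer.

Answer: 0

Derivation:
Slide down:
col 0: [2, 16, 0] -> [0, 2, 16]  score +0 (running 0)
col 1: [64, 32, 0] -> [0, 64, 32]  score +0 (running 0)
col 2: [4, 16, 0] -> [0, 4, 16]  score +0 (running 0)
Board after move:
 0  0  0
 2 64  4
16 32 16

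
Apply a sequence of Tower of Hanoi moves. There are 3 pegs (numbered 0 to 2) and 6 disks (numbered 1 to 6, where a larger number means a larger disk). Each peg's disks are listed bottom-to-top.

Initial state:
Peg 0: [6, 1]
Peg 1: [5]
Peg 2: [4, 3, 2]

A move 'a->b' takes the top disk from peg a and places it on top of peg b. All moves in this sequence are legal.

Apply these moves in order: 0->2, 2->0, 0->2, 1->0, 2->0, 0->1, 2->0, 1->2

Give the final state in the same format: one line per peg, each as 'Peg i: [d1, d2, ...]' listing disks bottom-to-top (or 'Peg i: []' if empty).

Answer: Peg 0: [6, 5, 2]
Peg 1: []
Peg 2: [4, 3, 1]

Derivation:
After move 1 (0->2):
Peg 0: [6]
Peg 1: [5]
Peg 2: [4, 3, 2, 1]

After move 2 (2->0):
Peg 0: [6, 1]
Peg 1: [5]
Peg 2: [4, 3, 2]

After move 3 (0->2):
Peg 0: [6]
Peg 1: [5]
Peg 2: [4, 3, 2, 1]

After move 4 (1->0):
Peg 0: [6, 5]
Peg 1: []
Peg 2: [4, 3, 2, 1]

After move 5 (2->0):
Peg 0: [6, 5, 1]
Peg 1: []
Peg 2: [4, 3, 2]

After move 6 (0->1):
Peg 0: [6, 5]
Peg 1: [1]
Peg 2: [4, 3, 2]

After move 7 (2->0):
Peg 0: [6, 5, 2]
Peg 1: [1]
Peg 2: [4, 3]

After move 8 (1->2):
Peg 0: [6, 5, 2]
Peg 1: []
Peg 2: [4, 3, 1]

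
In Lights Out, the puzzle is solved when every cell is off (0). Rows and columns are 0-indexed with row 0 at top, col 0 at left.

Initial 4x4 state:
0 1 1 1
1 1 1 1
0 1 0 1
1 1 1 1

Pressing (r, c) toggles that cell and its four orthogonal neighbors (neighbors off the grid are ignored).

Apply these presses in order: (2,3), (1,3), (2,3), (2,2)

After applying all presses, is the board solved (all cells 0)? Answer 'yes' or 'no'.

Answer: no

Derivation:
After press 1 at (2,3):
0 1 1 1
1 1 1 0
0 1 1 0
1 1 1 0

After press 2 at (1,3):
0 1 1 0
1 1 0 1
0 1 1 1
1 1 1 0

After press 3 at (2,3):
0 1 1 0
1 1 0 0
0 1 0 0
1 1 1 1

After press 4 at (2,2):
0 1 1 0
1 1 1 0
0 0 1 1
1 1 0 1

Lights still on: 10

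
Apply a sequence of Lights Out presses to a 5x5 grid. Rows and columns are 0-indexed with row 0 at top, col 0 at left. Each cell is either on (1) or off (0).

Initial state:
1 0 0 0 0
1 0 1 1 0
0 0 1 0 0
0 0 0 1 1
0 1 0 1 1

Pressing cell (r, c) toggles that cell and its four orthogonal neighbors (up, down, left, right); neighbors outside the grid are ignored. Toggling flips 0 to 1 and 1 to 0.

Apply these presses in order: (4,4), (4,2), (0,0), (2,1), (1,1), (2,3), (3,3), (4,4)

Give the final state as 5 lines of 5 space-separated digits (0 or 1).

After press 1 at (4,4):
1 0 0 0 0
1 0 1 1 0
0 0 1 0 0
0 0 0 1 0
0 1 0 0 0

After press 2 at (4,2):
1 0 0 0 0
1 0 1 1 0
0 0 1 0 0
0 0 1 1 0
0 0 1 1 0

After press 3 at (0,0):
0 1 0 0 0
0 0 1 1 0
0 0 1 0 0
0 0 1 1 0
0 0 1 1 0

After press 4 at (2,1):
0 1 0 0 0
0 1 1 1 0
1 1 0 0 0
0 1 1 1 0
0 0 1 1 0

After press 5 at (1,1):
0 0 0 0 0
1 0 0 1 0
1 0 0 0 0
0 1 1 1 0
0 0 1 1 0

After press 6 at (2,3):
0 0 0 0 0
1 0 0 0 0
1 0 1 1 1
0 1 1 0 0
0 0 1 1 0

After press 7 at (3,3):
0 0 0 0 0
1 0 0 0 0
1 0 1 0 1
0 1 0 1 1
0 0 1 0 0

After press 8 at (4,4):
0 0 0 0 0
1 0 0 0 0
1 0 1 0 1
0 1 0 1 0
0 0 1 1 1

Answer: 0 0 0 0 0
1 0 0 0 0
1 0 1 0 1
0 1 0 1 0
0 0 1 1 1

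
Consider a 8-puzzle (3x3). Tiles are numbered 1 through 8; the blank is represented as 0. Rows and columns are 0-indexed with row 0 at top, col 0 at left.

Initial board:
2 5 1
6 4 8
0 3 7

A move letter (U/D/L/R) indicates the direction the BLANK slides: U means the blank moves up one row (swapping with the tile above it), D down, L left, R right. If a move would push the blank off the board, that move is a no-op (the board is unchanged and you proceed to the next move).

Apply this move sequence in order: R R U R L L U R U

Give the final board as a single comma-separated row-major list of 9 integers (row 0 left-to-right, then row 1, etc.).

Answer: 5, 0, 1, 2, 6, 4, 3, 7, 8

Derivation:
After move 1 (R):
2 5 1
6 4 8
3 0 7

After move 2 (R):
2 5 1
6 4 8
3 7 0

After move 3 (U):
2 5 1
6 4 0
3 7 8

After move 4 (R):
2 5 1
6 4 0
3 7 8

After move 5 (L):
2 5 1
6 0 4
3 7 8

After move 6 (L):
2 5 1
0 6 4
3 7 8

After move 7 (U):
0 5 1
2 6 4
3 7 8

After move 8 (R):
5 0 1
2 6 4
3 7 8

After move 9 (U):
5 0 1
2 6 4
3 7 8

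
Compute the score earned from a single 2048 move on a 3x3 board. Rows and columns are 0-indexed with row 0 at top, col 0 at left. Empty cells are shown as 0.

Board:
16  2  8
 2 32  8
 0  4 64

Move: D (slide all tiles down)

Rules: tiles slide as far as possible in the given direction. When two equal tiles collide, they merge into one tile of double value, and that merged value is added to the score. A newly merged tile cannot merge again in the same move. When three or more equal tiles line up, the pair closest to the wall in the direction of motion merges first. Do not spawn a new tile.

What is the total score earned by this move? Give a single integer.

Answer: 16

Derivation:
Slide down:
col 0: [16, 2, 0] -> [0, 16, 2]  score +0 (running 0)
col 1: [2, 32, 4] -> [2, 32, 4]  score +0 (running 0)
col 2: [8, 8, 64] -> [0, 16, 64]  score +16 (running 16)
Board after move:
 0  2  0
16 32 16
 2  4 64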